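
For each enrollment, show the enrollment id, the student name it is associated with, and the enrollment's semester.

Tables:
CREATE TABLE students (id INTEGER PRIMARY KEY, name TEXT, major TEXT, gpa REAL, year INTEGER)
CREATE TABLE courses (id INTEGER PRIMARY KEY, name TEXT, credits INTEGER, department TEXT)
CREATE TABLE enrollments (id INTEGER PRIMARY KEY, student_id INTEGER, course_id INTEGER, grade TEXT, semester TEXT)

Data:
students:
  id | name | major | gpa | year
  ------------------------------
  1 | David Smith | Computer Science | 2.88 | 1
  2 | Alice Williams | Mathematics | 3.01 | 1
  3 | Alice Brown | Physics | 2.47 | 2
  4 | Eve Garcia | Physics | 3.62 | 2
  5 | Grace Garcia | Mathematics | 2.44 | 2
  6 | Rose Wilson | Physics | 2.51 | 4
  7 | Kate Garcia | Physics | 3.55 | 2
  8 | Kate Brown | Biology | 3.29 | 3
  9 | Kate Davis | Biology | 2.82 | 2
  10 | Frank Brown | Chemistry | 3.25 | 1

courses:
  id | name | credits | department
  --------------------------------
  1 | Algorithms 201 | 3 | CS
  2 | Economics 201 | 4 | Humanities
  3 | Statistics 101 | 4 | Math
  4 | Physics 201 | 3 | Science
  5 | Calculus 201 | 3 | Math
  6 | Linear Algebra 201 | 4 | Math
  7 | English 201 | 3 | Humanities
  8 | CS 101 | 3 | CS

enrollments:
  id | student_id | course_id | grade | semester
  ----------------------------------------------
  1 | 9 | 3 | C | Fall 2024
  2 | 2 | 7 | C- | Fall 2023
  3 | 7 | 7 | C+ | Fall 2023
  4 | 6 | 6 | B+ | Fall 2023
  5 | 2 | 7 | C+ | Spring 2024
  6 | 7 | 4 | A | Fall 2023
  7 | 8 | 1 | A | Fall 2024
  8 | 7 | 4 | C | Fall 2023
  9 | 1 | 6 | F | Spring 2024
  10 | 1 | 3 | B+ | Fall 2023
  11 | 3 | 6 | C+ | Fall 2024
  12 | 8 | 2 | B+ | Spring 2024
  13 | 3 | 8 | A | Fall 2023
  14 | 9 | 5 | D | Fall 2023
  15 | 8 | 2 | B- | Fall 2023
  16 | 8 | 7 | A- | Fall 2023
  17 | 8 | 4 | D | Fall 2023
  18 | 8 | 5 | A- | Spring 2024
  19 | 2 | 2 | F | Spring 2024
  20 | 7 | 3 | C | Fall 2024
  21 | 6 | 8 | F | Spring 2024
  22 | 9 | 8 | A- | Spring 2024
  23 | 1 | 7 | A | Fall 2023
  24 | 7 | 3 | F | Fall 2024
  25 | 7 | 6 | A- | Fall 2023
SELECT c.id, p.name AS student, c.semester FROM enrollments c JOIN students p ON c.student_id = p.id

Execution result:
id | student | semester
1 | Kate Davis | Fall 2024
2 | Alice Williams | Fall 2023
3 | Kate Garcia | Fall 2023
4 | Rose Wilson | Fall 2023
5 | Alice Williams | Spring 2024
6 | Kate Garcia | Fall 2023
7 | Kate Brown | Fall 2024
8 | Kate Garcia | Fall 2023
9 | David Smith | Spring 2024
10 | David Smith | Fall 2023
11 | Alice Brown | Fall 2024
12 | Kate Brown | Spring 2024
13 | Alice Brown | Fall 2023
14 | Kate Davis | Fall 2023
15 | Kate Brown | Fall 2023
16 | Kate Brown | Fall 2023
17 | Kate Brown | Fall 2023
18 | Kate Brown | Spring 2024
19 | Alice Williams | Spring 2024
20 | Kate Garcia | Fall 2024
21 | Rose Wilson | Spring 2024
22 | Kate Davis | Spring 2024
23 | David Smith | Fall 2023
24 | Kate Garcia | Fall 2024
25 | Kate Garcia | Fall 2023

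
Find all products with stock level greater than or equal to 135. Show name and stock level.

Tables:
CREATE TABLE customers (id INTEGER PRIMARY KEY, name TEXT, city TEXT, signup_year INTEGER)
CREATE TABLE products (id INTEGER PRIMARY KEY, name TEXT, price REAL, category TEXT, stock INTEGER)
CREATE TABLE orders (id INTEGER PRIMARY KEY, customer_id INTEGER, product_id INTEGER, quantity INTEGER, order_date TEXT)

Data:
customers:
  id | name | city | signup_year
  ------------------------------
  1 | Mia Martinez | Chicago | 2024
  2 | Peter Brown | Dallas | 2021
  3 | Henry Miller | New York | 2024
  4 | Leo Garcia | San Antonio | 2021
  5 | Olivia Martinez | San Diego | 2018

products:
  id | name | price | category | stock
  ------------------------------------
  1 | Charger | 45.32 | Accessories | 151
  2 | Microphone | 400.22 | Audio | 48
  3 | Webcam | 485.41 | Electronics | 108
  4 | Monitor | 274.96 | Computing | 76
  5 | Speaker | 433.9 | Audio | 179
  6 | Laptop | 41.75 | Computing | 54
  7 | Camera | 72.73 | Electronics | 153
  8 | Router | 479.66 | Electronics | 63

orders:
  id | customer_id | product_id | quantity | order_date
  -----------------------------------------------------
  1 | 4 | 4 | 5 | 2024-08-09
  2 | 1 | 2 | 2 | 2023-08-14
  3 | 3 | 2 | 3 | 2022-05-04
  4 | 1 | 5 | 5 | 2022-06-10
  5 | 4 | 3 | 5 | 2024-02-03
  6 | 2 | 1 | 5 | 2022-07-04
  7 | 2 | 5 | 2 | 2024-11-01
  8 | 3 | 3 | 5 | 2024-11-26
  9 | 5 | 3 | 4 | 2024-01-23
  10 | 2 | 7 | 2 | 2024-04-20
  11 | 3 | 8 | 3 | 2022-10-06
SELECT name, stock FROM products WHERE stock >= 135

Execution result:
name | stock
Charger | 151
Speaker | 179
Camera | 153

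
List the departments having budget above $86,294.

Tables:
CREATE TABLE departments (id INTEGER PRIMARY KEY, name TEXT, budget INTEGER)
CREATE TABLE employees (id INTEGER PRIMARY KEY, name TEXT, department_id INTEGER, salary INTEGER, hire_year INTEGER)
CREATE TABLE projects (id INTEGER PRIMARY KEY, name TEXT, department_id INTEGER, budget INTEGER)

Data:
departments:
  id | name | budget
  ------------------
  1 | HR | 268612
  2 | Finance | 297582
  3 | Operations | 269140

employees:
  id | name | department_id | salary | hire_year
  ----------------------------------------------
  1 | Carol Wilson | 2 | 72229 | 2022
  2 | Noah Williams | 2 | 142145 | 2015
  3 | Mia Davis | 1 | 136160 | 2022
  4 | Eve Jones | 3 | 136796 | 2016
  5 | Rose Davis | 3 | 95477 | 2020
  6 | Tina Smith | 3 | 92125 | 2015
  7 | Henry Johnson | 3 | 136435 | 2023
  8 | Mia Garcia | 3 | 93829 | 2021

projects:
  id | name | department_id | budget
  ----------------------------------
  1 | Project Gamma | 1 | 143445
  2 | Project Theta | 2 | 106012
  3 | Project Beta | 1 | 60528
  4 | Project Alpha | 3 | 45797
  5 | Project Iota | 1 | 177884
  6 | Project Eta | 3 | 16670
SELECT name, budget FROM departments WHERE budget > 86294

Execution result:
name | budget
HR | 268612
Finance | 297582
Operations | 269140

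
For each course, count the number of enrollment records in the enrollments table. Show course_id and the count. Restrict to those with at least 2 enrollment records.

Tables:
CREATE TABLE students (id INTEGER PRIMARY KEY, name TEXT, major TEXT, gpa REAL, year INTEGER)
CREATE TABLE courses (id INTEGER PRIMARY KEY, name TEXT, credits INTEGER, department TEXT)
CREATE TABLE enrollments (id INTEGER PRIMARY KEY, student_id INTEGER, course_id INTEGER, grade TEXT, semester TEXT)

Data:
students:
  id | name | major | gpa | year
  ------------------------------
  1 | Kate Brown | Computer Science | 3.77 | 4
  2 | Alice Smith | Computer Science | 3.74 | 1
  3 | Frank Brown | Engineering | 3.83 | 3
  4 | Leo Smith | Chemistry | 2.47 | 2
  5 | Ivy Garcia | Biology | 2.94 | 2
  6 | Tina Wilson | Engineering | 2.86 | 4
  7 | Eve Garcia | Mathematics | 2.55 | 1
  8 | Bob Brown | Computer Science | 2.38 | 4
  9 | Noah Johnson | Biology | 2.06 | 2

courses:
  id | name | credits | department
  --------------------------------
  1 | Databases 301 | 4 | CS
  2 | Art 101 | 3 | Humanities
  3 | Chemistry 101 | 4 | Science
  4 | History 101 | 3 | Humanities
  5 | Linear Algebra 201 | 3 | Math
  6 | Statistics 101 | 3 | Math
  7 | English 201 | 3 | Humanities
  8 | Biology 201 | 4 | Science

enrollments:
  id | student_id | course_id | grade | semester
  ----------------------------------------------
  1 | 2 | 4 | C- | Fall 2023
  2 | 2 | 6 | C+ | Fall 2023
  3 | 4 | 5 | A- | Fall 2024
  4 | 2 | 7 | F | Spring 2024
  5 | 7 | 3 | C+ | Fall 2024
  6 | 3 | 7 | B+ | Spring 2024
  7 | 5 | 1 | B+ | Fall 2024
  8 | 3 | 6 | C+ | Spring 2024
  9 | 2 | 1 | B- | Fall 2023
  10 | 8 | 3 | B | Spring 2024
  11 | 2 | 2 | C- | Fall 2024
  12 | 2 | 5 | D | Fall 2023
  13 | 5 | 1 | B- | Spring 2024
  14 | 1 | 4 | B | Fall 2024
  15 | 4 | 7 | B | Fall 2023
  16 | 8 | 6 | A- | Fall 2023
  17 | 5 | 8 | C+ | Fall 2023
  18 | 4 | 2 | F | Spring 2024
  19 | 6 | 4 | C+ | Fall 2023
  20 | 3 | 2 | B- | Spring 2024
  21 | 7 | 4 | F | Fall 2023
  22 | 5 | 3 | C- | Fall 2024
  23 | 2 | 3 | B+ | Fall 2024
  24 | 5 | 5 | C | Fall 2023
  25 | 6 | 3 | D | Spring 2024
SELECT course_id, COUNT(*) AS enrollment_count FROM enrollments GROUP BY course_id HAVING COUNT(*) >= 2

Execution result:
course_id | enrollment_count
1 | 3
2 | 3
3 | 5
4 | 4
5 | 3
6 | 3
7 | 3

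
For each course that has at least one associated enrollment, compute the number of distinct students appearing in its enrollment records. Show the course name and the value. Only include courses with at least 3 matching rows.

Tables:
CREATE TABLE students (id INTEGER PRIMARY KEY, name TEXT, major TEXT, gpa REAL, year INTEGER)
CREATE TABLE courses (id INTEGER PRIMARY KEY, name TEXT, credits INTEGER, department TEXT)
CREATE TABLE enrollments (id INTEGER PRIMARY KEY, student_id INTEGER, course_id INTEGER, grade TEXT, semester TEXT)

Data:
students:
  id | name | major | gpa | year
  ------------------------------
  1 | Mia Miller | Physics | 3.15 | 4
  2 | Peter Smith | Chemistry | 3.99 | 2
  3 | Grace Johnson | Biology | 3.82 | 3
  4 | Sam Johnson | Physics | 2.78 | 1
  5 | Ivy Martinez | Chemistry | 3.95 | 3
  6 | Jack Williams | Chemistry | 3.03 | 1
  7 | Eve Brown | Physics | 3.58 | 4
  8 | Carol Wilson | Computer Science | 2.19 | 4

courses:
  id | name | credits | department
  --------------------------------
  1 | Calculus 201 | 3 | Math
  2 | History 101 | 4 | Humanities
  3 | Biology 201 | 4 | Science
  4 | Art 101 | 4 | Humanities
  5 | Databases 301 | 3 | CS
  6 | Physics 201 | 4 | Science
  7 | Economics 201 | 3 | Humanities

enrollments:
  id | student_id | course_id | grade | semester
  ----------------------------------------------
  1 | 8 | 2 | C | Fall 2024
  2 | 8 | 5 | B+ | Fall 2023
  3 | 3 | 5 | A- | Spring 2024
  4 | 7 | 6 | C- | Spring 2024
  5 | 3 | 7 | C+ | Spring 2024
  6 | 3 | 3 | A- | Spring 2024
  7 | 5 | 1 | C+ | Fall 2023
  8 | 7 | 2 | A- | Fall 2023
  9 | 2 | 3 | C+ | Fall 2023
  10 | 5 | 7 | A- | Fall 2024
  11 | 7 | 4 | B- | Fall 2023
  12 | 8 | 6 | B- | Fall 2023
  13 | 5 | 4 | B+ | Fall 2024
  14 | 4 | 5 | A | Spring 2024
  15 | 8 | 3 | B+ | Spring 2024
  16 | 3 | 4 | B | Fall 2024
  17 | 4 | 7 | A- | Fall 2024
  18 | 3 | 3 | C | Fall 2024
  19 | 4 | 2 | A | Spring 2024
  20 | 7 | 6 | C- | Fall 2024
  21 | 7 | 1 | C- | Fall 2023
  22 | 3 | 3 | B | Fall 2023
SELECT p.name, COUNT(DISTINCT c.student_id) AS distinct_student_count FROM enrollments c JOIN courses p ON c.course_id = p.id GROUP BY p.id, p.name HAVING COUNT(*) >= 3

Execution result:
name | distinct_student_count
History 101 | 3
Biology 201 | 3
Art 101 | 3
Databases 301 | 3
Physics 201 | 2
Economics 201 | 3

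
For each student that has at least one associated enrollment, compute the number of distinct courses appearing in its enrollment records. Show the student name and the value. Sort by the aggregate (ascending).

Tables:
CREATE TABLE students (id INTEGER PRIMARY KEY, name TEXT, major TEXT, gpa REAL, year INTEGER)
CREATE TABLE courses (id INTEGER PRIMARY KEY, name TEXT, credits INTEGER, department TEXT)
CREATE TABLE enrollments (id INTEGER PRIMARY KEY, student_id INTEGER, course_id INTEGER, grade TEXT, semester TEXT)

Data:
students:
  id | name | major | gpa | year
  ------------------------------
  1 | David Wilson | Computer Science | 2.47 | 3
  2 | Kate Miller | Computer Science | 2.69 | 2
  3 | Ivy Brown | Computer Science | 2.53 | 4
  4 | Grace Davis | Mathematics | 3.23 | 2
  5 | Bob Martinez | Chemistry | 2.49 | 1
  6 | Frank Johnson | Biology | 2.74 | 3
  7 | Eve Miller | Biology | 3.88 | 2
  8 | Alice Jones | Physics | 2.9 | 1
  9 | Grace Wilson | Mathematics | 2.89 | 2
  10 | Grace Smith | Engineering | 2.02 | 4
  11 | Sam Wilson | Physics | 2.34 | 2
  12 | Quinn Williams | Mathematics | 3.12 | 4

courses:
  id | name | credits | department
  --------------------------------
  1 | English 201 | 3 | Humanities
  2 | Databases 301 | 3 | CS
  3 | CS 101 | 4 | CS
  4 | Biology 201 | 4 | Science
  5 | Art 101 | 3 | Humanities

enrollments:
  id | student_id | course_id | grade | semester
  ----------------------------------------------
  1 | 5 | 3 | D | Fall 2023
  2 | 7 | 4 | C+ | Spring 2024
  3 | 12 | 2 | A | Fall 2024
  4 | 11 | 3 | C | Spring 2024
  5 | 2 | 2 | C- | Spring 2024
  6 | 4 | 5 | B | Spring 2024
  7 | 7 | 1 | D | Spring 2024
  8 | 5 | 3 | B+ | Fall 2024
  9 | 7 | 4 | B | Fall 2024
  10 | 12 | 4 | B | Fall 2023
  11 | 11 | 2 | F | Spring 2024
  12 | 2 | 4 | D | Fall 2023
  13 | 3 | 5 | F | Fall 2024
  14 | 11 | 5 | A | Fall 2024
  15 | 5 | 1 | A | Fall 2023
SELECT p.name, COUNT(DISTINCT c.course_id) AS distinct_course_count FROM enrollments c JOIN students p ON c.student_id = p.id GROUP BY p.id, p.name ORDER BY distinct_course_count ASC

Execution result:
name | distinct_course_count
Ivy Brown | 1
Grace Davis | 1
Kate Miller | 2
Bob Martinez | 2
Eve Miller | 2
Quinn Williams | 2
Sam Wilson | 3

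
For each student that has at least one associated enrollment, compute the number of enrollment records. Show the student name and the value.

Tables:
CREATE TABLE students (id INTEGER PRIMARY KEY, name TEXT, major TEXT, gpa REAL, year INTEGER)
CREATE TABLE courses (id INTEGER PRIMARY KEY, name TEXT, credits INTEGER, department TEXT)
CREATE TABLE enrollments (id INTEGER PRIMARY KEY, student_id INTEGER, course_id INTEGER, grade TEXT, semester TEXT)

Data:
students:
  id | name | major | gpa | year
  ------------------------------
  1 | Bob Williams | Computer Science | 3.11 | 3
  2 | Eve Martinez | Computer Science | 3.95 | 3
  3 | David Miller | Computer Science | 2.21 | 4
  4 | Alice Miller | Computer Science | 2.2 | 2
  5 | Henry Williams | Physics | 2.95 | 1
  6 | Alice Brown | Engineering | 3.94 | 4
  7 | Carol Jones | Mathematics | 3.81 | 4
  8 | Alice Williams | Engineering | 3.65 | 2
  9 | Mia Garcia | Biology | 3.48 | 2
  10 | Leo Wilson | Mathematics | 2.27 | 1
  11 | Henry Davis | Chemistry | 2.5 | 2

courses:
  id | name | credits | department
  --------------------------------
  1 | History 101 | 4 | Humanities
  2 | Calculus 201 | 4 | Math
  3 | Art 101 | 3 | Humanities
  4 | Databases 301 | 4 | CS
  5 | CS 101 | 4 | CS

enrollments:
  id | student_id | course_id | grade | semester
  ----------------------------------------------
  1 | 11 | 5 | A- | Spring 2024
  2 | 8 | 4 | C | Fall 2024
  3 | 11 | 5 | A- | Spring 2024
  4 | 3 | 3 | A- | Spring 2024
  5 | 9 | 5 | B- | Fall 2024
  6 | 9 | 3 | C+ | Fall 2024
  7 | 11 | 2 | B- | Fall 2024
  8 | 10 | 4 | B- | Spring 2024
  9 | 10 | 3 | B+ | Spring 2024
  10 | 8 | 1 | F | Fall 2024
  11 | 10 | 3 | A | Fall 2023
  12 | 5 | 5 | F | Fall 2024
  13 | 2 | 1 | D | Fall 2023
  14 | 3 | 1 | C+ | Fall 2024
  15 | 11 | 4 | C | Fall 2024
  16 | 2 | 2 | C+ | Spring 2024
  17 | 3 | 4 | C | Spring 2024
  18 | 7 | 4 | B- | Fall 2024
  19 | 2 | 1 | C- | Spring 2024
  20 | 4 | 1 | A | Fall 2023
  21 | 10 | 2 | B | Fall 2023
SELECT p.name, COUNT(*) AS n FROM enrollments c JOIN students p ON c.student_id = p.id GROUP BY p.id, p.name

Execution result:
name | n
Eve Martinez | 3
David Miller | 3
Alice Miller | 1
Henry Williams | 1
Carol Jones | 1
Alice Williams | 2
Mia Garcia | 2
Leo Wilson | 4
Henry Davis | 4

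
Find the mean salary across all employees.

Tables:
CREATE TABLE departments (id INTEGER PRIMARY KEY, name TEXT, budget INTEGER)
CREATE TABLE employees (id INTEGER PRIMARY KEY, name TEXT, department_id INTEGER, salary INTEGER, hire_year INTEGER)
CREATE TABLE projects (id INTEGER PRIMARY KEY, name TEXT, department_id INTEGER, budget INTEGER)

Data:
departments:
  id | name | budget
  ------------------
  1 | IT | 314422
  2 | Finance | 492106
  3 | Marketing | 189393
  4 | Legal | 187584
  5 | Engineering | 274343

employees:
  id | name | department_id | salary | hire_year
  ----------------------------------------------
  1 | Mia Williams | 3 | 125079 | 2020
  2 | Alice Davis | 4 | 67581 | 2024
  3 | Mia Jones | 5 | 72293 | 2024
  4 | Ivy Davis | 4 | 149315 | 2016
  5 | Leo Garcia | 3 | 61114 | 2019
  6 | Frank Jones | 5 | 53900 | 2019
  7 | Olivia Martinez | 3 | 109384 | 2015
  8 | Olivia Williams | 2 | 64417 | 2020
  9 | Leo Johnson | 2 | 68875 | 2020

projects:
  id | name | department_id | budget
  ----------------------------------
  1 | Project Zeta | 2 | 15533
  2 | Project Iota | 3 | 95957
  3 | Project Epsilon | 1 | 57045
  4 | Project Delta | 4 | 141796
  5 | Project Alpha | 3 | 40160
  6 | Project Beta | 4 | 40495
SELECT AVG(salary) FROM employees

Execution result:
85773.11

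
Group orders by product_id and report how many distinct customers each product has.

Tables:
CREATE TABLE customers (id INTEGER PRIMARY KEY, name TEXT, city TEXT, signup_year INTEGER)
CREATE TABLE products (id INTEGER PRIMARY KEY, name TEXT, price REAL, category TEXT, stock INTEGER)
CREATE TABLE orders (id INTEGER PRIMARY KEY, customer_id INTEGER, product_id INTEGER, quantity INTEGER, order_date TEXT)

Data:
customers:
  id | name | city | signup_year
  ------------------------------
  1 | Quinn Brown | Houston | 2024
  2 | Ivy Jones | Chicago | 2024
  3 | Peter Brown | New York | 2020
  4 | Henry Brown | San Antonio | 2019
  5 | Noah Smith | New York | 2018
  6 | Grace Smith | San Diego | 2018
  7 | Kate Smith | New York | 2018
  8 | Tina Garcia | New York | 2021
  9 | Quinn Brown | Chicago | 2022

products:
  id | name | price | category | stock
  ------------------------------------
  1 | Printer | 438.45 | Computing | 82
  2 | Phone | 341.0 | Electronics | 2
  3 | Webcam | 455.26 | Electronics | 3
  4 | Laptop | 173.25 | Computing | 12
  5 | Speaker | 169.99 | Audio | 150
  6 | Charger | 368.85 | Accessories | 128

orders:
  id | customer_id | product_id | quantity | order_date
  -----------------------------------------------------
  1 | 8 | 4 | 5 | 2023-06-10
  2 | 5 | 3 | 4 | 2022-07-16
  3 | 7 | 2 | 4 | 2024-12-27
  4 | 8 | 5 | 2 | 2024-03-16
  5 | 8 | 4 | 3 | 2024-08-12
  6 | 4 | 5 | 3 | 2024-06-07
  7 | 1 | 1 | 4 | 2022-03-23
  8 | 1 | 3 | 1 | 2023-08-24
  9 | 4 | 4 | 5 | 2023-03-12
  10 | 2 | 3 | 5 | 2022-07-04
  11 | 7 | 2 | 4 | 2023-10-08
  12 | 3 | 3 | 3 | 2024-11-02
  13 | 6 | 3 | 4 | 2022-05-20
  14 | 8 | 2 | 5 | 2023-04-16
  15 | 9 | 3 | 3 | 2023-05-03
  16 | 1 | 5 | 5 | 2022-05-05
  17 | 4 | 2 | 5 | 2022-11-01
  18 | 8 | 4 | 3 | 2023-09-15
SELECT product_id, COUNT(DISTINCT customer_id) AS distinct_customer_count FROM orders GROUP BY product_id

Execution result:
product_id | distinct_customer_count
1 | 1
2 | 3
3 | 6
4 | 2
5 | 3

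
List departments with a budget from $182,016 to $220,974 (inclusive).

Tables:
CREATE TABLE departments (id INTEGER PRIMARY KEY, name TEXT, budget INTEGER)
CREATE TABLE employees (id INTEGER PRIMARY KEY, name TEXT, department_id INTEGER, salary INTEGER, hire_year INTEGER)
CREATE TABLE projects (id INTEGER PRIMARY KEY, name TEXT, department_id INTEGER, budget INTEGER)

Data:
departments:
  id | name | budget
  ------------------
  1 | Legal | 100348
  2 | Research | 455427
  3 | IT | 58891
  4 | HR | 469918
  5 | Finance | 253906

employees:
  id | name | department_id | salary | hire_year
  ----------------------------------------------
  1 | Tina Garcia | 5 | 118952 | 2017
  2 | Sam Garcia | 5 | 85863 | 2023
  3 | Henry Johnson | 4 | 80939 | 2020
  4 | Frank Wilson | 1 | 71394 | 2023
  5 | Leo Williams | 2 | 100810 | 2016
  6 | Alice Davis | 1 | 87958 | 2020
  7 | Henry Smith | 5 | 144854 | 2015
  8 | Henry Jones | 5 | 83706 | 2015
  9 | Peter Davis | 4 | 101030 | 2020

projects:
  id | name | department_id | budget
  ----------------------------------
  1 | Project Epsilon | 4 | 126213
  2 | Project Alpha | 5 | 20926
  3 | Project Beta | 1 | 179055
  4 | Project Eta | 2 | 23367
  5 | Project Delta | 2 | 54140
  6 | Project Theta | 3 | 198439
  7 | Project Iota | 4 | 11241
SELECT name, budget FROM departments WHERE budget BETWEEN 182016 AND 220974

Execution result:
(no rows)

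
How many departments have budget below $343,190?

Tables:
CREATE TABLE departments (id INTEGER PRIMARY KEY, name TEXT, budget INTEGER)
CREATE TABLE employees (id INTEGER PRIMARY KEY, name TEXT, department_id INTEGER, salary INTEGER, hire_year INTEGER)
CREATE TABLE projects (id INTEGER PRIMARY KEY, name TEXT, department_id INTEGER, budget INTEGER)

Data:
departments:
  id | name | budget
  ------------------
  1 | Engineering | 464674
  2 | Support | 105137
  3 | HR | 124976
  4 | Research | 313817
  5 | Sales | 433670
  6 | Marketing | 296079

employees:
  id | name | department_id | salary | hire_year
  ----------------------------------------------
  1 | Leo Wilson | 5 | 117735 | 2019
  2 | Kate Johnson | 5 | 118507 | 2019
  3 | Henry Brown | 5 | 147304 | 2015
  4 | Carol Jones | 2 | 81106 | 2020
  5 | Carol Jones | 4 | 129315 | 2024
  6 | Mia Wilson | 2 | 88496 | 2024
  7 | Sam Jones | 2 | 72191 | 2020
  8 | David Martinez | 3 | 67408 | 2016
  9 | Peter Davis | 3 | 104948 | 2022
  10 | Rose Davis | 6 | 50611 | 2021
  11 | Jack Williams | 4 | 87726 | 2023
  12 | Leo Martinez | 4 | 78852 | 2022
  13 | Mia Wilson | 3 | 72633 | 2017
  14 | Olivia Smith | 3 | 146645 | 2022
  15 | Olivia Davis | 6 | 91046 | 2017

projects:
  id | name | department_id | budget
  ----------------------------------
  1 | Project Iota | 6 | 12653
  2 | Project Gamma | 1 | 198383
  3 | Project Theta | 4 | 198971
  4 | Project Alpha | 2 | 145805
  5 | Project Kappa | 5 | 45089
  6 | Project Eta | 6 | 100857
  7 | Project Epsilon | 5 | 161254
SELECT COUNT(*) FROM departments WHERE budget < 343190

Execution result:
4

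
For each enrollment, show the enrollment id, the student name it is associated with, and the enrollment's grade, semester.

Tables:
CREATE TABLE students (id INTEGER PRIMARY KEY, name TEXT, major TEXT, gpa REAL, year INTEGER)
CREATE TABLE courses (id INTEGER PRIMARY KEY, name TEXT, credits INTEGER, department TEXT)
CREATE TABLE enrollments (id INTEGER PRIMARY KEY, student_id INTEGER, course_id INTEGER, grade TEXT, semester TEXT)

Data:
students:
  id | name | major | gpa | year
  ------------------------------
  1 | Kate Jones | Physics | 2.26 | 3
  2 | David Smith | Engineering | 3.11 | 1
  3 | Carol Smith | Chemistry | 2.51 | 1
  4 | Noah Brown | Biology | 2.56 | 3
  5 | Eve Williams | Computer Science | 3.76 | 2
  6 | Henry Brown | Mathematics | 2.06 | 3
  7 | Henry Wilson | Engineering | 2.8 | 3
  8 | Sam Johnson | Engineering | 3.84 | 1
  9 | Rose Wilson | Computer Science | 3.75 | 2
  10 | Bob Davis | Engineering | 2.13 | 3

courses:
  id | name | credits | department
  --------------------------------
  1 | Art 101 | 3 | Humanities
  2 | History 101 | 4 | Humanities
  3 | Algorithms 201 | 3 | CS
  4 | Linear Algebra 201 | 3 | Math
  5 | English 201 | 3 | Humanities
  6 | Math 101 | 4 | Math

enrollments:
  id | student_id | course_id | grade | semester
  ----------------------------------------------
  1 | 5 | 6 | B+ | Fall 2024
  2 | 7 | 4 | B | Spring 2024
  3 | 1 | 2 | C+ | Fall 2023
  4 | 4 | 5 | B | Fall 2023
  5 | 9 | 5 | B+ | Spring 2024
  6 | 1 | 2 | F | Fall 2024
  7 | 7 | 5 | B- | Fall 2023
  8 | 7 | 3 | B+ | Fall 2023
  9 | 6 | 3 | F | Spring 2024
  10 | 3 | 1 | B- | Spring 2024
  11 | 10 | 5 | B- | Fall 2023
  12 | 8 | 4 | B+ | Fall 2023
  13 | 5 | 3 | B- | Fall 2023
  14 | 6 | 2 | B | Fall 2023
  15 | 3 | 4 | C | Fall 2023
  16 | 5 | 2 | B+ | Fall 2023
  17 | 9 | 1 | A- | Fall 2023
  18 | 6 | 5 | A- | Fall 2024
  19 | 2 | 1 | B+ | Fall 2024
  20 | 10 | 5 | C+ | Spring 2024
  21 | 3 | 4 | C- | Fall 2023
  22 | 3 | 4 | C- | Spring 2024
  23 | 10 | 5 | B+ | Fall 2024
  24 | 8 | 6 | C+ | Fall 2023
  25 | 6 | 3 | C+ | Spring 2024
SELECT c.id, p.name AS student, c.grade, c.semester FROM enrollments c JOIN students p ON c.student_id = p.id

Execution result:
id | student | grade | semester
1 | Eve Williams | B+ | Fall 2024
2 | Henry Wilson | B | Spring 2024
3 | Kate Jones | C+ | Fall 2023
4 | Noah Brown | B | Fall 2023
5 | Rose Wilson | B+ | Spring 2024
6 | Kate Jones | F | Fall 2024
7 | Henry Wilson | B- | Fall 2023
8 | Henry Wilson | B+ | Fall 2023
9 | Henry Brown | F | Spring 2024
10 | Carol Smith | B- | Spring 2024
11 | Bob Davis | B- | Fall 2023
12 | Sam Johnson | B+ | Fall 2023
13 | Eve Williams | B- | Fall 2023
14 | Henry Brown | B | Fall 2023
15 | Carol Smith | C | Fall 2023
16 | Eve Williams | B+ | Fall 2023
17 | Rose Wilson | A- | Fall 2023
18 | Henry Brown | A- | Fall 2024
19 | David Smith | B+ | Fall 2024
20 | Bob Davis | C+ | Spring 2024
21 | Carol Smith | C- | Fall 2023
22 | Carol Smith | C- | Spring 2024
23 | Bob Davis | B+ | Fall 2024
24 | Sam Johnson | C+ | Fall 2023
25 | Henry Brown | C+ | Spring 2024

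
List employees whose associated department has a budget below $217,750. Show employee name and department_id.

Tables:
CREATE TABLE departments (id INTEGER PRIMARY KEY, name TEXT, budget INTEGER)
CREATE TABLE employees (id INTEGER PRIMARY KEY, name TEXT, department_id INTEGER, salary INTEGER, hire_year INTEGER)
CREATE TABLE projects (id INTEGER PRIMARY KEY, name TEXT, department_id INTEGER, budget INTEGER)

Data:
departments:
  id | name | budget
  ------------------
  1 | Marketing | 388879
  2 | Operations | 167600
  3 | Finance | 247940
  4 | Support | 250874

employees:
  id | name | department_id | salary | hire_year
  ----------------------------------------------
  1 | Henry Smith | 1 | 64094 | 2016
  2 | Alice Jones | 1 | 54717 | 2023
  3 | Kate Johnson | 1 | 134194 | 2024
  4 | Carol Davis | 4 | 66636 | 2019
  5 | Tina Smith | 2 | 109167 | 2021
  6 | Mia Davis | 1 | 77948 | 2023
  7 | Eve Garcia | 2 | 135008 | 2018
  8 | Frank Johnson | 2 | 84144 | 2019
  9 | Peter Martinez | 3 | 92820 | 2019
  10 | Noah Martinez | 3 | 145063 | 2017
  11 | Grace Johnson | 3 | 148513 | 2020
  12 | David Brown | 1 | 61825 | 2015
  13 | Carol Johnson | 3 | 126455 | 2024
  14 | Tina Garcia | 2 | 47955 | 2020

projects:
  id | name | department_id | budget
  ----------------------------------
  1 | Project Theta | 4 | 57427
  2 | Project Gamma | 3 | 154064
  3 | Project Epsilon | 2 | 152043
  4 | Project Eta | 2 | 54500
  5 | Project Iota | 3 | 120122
SELECT name, department_id FROM employees WHERE department_id IN (SELECT id FROM departments WHERE budget < 217750)

Execution result:
name | department_id
Tina Smith | 2
Eve Garcia | 2
Frank Johnson | 2
Tina Garcia | 2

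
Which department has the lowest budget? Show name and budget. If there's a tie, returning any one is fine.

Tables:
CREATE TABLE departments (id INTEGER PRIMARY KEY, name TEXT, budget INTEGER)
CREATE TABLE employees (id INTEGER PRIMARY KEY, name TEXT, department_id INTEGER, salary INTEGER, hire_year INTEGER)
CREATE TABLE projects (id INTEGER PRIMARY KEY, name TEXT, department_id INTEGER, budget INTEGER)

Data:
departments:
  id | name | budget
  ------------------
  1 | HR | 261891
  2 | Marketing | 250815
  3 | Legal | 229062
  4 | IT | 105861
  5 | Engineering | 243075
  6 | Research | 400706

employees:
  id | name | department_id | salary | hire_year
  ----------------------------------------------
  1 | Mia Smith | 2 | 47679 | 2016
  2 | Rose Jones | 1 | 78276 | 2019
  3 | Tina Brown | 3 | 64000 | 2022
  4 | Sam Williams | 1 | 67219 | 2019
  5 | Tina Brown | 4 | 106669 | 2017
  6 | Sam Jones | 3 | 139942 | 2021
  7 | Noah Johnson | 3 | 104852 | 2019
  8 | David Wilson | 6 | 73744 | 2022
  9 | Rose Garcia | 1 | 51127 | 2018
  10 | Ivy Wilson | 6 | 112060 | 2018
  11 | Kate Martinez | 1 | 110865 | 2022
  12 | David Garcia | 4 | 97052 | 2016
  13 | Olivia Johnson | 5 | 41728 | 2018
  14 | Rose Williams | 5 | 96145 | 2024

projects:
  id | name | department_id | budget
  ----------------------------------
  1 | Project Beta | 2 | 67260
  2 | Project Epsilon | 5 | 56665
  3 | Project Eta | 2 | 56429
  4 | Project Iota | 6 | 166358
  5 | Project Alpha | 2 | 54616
SELECT name, budget FROM departments ORDER BY budget ASC LIMIT 1

Execution result:
name | budget
IT | 105861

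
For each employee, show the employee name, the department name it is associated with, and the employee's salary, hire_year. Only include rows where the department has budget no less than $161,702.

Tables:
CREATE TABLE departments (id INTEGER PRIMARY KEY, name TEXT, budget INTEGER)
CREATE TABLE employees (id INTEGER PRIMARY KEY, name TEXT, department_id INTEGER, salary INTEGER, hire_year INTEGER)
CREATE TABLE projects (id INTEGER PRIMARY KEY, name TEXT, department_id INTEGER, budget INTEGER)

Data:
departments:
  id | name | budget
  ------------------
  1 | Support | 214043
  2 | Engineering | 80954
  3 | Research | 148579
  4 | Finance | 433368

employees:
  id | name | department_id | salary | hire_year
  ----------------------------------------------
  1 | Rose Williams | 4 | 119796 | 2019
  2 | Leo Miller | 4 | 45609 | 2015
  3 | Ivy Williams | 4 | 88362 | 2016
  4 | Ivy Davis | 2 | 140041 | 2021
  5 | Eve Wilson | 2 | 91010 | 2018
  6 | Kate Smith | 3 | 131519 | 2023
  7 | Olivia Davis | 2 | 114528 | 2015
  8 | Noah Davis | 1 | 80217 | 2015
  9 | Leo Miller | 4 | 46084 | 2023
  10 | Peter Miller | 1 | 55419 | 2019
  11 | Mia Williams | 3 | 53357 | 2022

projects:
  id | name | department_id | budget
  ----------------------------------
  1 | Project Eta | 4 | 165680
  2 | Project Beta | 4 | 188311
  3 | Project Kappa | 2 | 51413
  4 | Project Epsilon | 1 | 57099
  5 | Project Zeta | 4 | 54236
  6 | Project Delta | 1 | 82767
SELECT c.name, p.name AS department, c.salary, c.hire_year FROM employees c JOIN departments p ON c.department_id = p.id WHERE p.budget >= 161702

Execution result:
name | department | salary | hire_year
Rose Williams | Finance | 119796 | 2019
Leo Miller | Finance | 45609 | 2015
Ivy Williams | Finance | 88362 | 2016
Noah Davis | Support | 80217 | 2015
Leo Miller | Finance | 46084 | 2023
Peter Miller | Support | 55419 | 2019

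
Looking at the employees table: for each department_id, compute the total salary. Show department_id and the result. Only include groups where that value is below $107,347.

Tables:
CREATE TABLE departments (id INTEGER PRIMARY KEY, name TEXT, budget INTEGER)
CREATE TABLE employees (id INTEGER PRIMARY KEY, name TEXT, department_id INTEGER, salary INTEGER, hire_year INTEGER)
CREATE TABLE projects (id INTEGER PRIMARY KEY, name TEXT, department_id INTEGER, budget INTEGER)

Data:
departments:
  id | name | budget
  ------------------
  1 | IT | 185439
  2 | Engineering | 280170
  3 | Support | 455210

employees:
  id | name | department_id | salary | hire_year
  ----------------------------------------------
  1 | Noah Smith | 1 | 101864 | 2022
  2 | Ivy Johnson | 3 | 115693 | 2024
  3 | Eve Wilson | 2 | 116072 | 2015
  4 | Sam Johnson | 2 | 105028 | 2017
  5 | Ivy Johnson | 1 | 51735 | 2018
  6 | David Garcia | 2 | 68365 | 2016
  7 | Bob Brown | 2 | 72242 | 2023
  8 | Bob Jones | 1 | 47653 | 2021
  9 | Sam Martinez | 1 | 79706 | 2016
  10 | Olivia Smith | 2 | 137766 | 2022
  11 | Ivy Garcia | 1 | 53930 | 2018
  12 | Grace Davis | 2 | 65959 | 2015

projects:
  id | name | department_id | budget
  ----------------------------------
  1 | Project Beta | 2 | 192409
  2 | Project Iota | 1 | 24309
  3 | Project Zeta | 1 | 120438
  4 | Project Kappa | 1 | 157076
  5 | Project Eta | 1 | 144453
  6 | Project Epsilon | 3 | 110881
SELECT department_id, SUM(salary) AS sum_salary FROM employees GROUP BY department_id HAVING SUM(salary) < 107347

Execution result:
(no rows)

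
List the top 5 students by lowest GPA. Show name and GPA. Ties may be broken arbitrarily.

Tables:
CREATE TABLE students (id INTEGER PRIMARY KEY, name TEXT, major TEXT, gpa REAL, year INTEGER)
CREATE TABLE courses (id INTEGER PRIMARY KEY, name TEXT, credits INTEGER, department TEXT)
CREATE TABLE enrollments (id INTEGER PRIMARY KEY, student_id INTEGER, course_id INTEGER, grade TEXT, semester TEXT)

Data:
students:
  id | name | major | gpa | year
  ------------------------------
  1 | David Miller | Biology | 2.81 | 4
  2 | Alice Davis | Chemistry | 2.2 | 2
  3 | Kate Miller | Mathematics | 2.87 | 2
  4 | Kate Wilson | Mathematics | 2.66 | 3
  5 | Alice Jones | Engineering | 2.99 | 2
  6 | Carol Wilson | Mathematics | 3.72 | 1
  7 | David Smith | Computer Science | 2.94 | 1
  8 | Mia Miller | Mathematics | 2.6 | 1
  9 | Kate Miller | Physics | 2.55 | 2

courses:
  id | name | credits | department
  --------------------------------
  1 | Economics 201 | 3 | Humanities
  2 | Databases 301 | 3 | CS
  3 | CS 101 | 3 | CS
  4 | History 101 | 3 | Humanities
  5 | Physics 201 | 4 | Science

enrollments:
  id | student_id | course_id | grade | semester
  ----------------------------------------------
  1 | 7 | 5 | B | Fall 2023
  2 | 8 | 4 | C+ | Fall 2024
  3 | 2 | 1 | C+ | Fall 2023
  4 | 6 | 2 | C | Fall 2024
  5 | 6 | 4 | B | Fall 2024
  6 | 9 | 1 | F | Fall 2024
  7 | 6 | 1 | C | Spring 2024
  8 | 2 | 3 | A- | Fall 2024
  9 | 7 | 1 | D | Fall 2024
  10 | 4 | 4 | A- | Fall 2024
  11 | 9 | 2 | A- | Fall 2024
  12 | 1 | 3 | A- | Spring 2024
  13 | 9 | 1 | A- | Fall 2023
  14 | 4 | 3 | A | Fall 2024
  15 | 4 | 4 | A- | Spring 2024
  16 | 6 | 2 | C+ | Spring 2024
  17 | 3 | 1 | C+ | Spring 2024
SELECT name, gpa FROM students ORDER BY gpa ASC LIMIT 5

Execution result:
name | gpa
Alice Davis | 2.20
Kate Miller | 2.55
Mia Miller | 2.60
Kate Wilson | 2.66
David Miller | 2.81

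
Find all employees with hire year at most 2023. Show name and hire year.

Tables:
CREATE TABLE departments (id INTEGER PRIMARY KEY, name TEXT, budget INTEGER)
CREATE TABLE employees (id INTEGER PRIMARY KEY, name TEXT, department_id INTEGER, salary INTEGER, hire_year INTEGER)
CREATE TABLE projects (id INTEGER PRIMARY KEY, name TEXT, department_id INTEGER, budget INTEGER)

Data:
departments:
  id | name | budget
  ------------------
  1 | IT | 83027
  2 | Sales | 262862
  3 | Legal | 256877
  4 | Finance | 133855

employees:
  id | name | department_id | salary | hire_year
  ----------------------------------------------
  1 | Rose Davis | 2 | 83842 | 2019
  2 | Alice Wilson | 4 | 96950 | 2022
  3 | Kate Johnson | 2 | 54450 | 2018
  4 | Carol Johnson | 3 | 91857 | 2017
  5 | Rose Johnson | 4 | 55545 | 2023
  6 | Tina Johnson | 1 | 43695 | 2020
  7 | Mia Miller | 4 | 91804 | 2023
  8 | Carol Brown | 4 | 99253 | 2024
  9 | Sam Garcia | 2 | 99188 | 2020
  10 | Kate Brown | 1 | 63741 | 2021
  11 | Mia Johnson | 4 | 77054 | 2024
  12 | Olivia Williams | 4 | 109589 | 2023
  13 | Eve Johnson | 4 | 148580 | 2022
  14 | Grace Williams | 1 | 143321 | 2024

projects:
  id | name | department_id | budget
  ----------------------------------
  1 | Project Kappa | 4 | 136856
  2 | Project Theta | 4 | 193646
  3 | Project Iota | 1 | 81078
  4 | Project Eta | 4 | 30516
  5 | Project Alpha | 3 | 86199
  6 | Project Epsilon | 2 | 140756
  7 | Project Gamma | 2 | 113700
SELECT name, hire_year FROM employees WHERE hire_year <= 2023

Execution result:
name | hire_year
Rose Davis | 2019
Alice Wilson | 2022
Kate Johnson | 2018
Carol Johnson | 2017
Rose Johnson | 2023
Tina Johnson | 2020
Mia Miller | 2023
Sam Garcia | 2020
Kate Brown | 2021
Olivia Williams | 2023
Eve Johnson | 2022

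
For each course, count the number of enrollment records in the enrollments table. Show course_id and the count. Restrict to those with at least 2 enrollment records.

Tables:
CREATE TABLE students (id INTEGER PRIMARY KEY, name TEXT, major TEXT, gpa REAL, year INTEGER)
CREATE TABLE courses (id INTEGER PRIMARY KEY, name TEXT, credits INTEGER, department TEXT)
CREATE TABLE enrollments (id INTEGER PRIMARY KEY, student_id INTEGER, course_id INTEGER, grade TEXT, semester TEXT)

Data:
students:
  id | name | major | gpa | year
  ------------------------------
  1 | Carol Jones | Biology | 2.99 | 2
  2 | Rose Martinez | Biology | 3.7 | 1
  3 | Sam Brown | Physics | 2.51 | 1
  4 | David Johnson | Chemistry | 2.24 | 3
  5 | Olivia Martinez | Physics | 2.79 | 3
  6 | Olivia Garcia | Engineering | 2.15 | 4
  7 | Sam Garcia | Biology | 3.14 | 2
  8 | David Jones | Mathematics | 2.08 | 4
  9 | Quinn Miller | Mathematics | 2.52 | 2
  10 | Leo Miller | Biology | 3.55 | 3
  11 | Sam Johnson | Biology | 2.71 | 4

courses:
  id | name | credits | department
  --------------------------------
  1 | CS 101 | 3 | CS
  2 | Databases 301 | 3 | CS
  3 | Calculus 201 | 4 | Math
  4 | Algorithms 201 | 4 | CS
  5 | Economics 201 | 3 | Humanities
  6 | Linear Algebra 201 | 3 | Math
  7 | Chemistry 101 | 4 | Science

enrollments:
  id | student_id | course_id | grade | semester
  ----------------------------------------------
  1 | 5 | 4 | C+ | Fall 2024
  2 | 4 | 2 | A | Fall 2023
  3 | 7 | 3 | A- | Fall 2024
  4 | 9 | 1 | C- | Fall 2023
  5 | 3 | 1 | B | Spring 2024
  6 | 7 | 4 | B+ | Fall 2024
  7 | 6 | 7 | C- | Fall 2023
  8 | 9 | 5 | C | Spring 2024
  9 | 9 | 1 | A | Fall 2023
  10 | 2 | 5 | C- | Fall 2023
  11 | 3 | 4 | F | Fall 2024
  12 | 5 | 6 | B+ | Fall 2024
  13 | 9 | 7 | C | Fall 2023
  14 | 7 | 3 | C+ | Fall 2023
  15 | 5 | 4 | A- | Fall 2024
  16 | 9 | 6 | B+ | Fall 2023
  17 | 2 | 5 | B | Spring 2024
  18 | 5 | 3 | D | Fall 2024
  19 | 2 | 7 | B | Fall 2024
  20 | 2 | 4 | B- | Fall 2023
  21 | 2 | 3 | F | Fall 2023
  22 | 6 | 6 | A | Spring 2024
SELECT course_id, COUNT(*) AS enrollment_count FROM enrollments GROUP BY course_id HAVING COUNT(*) >= 2

Execution result:
course_id | enrollment_count
1 | 3
3 | 4
4 | 5
5 | 3
6 | 3
7 | 3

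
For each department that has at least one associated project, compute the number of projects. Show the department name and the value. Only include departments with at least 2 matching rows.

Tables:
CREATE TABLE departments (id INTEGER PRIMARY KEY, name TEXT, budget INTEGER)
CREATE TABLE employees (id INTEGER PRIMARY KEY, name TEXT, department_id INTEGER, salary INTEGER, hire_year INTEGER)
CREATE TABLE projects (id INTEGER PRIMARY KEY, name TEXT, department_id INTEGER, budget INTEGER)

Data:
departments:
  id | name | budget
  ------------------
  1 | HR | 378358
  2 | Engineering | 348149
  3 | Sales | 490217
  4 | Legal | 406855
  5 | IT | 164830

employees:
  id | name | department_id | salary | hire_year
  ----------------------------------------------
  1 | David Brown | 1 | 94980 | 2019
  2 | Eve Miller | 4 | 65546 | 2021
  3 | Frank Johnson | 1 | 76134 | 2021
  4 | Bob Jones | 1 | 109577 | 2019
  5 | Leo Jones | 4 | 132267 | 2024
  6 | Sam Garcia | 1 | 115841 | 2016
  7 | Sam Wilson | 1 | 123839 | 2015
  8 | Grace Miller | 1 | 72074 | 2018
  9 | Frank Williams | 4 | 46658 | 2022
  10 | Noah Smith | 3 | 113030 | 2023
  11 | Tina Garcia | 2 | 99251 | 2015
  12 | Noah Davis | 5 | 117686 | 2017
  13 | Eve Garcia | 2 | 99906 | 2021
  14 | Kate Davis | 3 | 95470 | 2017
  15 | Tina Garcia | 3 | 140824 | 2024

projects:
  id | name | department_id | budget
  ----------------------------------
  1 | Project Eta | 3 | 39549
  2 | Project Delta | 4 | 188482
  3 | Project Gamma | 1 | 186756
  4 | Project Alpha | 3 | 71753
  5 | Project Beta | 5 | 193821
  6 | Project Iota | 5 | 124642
SELECT p.name, COUNT(*) AS n FROM projects c JOIN departments p ON c.department_id = p.id GROUP BY p.id, p.name HAVING COUNT(*) >= 2

Execution result:
name | n
Sales | 2
IT | 2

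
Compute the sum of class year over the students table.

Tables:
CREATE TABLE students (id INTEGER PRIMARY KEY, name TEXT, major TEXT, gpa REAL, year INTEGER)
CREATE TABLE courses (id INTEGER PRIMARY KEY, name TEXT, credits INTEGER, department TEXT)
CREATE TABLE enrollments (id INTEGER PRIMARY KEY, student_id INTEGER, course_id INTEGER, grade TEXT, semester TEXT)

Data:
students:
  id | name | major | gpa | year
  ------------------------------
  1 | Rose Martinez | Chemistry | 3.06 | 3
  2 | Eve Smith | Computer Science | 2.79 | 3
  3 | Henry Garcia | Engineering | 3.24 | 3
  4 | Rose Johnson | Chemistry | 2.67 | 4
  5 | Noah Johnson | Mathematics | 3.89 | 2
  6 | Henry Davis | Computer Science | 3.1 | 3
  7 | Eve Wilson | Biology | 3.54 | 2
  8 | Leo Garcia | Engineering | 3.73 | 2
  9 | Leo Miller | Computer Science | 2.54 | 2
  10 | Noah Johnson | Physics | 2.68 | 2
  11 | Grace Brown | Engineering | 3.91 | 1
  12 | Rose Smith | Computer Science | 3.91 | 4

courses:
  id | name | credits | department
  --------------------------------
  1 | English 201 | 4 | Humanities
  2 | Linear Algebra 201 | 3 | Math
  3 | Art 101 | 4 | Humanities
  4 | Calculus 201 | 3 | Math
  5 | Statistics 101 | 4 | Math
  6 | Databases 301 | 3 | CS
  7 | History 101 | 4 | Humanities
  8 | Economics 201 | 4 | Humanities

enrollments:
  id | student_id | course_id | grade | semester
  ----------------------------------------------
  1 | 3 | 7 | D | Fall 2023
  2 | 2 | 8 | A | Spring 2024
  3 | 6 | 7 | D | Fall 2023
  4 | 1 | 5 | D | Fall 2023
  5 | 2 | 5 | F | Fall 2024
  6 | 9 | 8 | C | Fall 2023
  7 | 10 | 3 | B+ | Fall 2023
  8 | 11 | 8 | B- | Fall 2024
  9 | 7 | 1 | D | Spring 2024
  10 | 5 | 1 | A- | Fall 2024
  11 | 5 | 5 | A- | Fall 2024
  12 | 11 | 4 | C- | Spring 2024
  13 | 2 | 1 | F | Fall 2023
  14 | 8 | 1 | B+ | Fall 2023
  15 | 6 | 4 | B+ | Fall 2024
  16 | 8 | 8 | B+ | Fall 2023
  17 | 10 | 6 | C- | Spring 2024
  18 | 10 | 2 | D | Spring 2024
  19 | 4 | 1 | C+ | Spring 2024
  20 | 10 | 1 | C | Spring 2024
SELECT SUM(year) FROM students

Execution result:
31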